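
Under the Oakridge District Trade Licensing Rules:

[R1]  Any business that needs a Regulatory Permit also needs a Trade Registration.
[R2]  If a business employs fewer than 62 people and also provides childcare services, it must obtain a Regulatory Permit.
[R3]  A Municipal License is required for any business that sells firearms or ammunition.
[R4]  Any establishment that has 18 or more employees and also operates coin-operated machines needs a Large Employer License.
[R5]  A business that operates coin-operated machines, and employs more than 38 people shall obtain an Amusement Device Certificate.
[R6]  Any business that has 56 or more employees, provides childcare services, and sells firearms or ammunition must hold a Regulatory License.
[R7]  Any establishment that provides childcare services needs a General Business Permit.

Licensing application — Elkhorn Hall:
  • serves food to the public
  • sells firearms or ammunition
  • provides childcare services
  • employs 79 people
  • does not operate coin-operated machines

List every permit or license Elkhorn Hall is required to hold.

General Business Permit, Municipal License, Regulatory License

[R1] Regulatory Permit is not required → no effect.
[R2] employees 79 ≥ 62; provides childcare services → Regulatory Permit not required.
[R3] sells firearms or ammunition → Municipal License required.
[R4] employees 79 ≥ 18; does not operate coin-operated machines → Large Employer License not required.
[R5] does not operate coin-operated machines; employees 79 > 38 → Amusement Device Certificate not required.
[R6] employees 79 ≥ 56; provides childcare services; sells firearms or ammunition → Regulatory License required.
[R7] provides childcare services → General Business Permit required.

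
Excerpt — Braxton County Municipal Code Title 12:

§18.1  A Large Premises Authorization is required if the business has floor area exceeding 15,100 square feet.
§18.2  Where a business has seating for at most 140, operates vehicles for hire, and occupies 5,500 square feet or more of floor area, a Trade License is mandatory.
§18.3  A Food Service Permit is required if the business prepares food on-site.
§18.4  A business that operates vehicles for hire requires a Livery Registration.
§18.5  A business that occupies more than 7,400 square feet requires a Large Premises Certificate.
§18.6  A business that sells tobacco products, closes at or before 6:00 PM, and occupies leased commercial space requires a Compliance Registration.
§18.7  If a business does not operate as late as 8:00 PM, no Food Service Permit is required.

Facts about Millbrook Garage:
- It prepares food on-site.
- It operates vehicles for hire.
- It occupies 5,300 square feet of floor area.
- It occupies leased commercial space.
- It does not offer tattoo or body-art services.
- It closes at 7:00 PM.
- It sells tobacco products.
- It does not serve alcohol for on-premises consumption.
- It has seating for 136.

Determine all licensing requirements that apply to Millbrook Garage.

§18.1 floor area 5,300 square feet ≤ 15,100 square feet → Large Premises Authorization not required.
§18.2 seating 136 ≤ 140; operates vehicles for hire; floor area 5,300 square feet < 5,500 square feet → Trade License not required.
§18.3 prepares food on-site → Food Service Permit required.
§18.4 operates vehicles for hire → Livery Registration required.
§18.5 floor area 5,300 square feet ≤ 7,400 square feet → Large Premises Certificate not required.
§18.6 sells tobacco products; closes 7:00 PM, after 6:00 PM; occupies leased commercial space → Compliance Registration not required.
§18.7 closes 7:00 PM, at/before 8:00 PM → exempt from Food Service Permit.

Livery Registration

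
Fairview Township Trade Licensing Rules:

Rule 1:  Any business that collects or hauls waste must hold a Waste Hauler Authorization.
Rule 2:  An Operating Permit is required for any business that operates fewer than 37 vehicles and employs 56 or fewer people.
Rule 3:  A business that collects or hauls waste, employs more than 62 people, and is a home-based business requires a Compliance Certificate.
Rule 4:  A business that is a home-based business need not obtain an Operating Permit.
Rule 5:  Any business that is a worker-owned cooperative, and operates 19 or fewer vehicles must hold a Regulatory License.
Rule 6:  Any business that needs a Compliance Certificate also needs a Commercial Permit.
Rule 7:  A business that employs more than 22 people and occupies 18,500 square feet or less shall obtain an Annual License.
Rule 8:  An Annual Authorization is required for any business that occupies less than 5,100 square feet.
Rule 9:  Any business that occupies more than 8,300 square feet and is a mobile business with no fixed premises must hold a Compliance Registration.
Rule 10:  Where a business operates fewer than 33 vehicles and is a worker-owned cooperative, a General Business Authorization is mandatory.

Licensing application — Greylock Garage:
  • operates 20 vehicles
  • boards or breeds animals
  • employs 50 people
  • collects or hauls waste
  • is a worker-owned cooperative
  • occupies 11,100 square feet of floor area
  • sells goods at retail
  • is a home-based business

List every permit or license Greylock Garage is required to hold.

Rule 1: collects or hauls waste → Waste Hauler Authorization required.
Rule 2: vehicles 20 < 37; employees 50 ≤ 56 → Operating Permit required.
Rule 3: collects or hauls waste; employees 50 ≤ 62; is a home-based business → Compliance Certificate not required.
Rule 4: is a home-based business → exempt from Operating Permit.
Rule 5: is a worker-owned cooperative; vehicles 20 > 19 → Regulatory License not required.
Rule 6: Compliance Certificate is not required → no effect.
Rule 7: employees 50 > 22; floor area 11,100 square feet ≤ 18,500 square feet → Annual License required.
Rule 8: floor area 11,100 square feet ≥ 5,100 square feet → Annual Authorization not required.
Rule 9: floor area 11,100 square feet > 8,300 square feet; is a home-based business (not: is a mobile business with no fixed premises) → Compliance Registration not required.
Rule 10: vehicles 20 < 33; is a worker-owned cooperative → General Business Authorization required.

Annual License, General Business Authorization, Waste Hauler Authorization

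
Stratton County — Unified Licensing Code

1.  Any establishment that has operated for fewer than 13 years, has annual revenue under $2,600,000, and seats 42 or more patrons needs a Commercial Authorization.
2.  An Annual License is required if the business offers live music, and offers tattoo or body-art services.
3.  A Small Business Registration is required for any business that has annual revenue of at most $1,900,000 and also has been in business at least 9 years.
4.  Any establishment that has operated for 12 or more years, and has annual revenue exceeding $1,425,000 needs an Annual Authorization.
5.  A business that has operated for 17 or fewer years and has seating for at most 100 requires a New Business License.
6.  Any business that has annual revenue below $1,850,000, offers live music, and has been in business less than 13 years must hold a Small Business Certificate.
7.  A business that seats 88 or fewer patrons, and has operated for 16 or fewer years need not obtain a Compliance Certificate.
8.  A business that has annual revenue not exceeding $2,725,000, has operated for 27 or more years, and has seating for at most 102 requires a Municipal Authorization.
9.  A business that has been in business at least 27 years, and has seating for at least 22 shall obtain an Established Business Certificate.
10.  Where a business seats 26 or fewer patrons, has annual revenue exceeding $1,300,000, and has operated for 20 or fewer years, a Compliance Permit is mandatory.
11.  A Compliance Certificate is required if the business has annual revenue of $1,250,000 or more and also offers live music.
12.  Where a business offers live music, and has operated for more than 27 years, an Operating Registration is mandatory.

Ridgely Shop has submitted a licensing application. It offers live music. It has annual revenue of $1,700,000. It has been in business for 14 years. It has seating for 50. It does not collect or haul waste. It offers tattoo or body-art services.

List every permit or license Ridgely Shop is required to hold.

1. years in business 14 ≥ 13; revenue $1,700,000 < $2,600,000; seating 50 ≥ 42 → Commercial Authorization not required.
2. offers live music; offers tattoo or body-art services → Annual License required.
3. revenue $1,700,000 ≤ $1,900,000; years in business 14 ≥ 9 → Small Business Registration required.
4. years in business 14 ≥ 12; revenue $1,700,000 > $1,425,000 → Annual Authorization required.
5. years in business 14 ≤ 17; seating 50 ≤ 100 → New Business License required.
6. revenue $1,700,000 < $1,850,000; offers live music; years in business 14 ≥ 13 → Small Business Certificate not required.
7. seating 50 ≤ 88; years in business 14 ≤ 16 → exempt from Compliance Certificate.
8. revenue $1,700,000 ≤ $2,725,000; years in business 14 < 27; seating 50 ≤ 102 → Municipal Authorization not required.
9. years in business 14 < 27; seating 50 ≥ 22 → Established Business Certificate not required.
10. seating 50 > 26; revenue $1,700,000 > $1,300,000; years in business 14 ≤ 20 → Compliance Permit not required.
11. revenue $1,700,000 ≥ $1,250,000; offers live music → Compliance Certificate required.
12. offers live music; years in business 14 ≤ 27 → Operating Registration not required.

Annual Authorization, Annual License, New Business License, Small Business Registration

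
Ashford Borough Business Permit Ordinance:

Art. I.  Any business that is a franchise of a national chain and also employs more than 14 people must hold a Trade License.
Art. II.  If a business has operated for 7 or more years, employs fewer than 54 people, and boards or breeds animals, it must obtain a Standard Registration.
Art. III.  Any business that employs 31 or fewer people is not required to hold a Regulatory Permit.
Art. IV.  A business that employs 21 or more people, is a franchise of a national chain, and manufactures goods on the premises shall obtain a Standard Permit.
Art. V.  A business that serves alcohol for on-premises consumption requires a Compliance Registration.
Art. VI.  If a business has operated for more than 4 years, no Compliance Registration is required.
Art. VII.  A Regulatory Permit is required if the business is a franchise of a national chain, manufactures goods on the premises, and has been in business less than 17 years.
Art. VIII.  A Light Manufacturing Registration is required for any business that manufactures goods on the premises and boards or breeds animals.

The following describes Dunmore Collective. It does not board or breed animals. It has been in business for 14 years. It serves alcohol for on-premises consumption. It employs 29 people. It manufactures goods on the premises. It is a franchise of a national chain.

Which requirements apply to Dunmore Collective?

Standard Permit, Trade License

Art. I. is a franchise of a national chain; employees 29 > 14 → Trade License required.
Art. II. years in business 14 ≥ 7; employees 29 < 54; does not board or breed animals → Standard Registration not required.
Art. III. employees 29 ≤ 31 → exempt from Regulatory Permit.
Art. IV. employees 29 ≥ 21; is a franchise of a national chain; manufactures goods on the premises → Standard Permit required.
Art. V. serves alcohol for on-premises consumption → Compliance Registration required.
Art. VI. years in business 14 > 4 → exempt from Compliance Registration.
Art. VII. is a franchise of a national chain; manufactures goods on the premises; years in business 14 < 17 → Regulatory Permit required.
Art. VIII. manufactures goods on the premises; does not board or breed animals → Light Manufacturing Registration not required.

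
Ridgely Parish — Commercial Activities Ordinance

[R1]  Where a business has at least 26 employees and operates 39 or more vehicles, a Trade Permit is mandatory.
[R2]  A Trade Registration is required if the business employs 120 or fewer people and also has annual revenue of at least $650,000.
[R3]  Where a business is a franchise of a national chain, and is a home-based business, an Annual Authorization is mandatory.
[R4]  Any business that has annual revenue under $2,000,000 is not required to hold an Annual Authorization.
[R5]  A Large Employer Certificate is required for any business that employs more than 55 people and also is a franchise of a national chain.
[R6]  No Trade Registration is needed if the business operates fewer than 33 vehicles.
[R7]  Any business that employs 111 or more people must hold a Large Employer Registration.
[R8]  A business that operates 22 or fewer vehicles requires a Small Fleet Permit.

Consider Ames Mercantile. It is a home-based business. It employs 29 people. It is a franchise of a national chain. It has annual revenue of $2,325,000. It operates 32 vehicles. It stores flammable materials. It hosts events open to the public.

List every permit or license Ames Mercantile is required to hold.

[R1] employees 29 ≥ 26; vehicles 32 < 39 → Trade Permit not required.
[R2] employees 29 ≤ 120; revenue $2,325,000 ≥ $650,000 → Trade Registration required.
[R3] is a franchise of a national chain; is a home-based business → Annual Authorization required.
[R4] revenue $2,325,000 ≥ $2,000,000 → Annual Authorization exemption does not apply.
[R5] employees 29 ≤ 55; is a franchise of a national chain → Large Employer Certificate not required.
[R6] vehicles 32 < 33 → exempt from Trade Registration.
[R7] employees 29 < 111 → Large Employer Registration not required.
[R8] vehicles 32 > 22 → Small Fleet Permit not required.

Annual Authorization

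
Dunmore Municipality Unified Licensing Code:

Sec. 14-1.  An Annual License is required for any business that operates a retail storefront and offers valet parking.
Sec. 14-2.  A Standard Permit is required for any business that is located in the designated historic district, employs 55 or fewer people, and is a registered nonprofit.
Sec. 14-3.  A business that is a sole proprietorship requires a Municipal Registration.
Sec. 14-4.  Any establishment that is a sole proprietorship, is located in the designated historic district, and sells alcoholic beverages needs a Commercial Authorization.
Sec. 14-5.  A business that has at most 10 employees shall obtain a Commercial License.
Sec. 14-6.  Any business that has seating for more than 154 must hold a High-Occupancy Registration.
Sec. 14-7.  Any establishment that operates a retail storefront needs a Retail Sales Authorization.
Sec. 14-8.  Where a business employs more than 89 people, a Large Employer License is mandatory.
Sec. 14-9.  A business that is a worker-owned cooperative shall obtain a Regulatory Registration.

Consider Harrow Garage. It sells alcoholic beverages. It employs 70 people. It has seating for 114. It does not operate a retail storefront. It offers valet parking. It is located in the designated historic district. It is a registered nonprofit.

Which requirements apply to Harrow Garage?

None

Sec. 14-1. does not operate a retail storefront; offers valet parking → Annual License not required.
Sec. 14-2. is located in the designated historic district; employees 70 > 55; is a registered nonprofit → Standard Permit not required.
Sec. 14-3. is a registered nonprofit (not: is a sole proprietorship) → Municipal Registration not required.
Sec. 14-4. is a registered nonprofit (not: is a sole proprietorship); is located in the designated historic district; sells alcoholic beverages → Commercial Authorization not required.
Sec. 14-5. employees 70 > 10 → Commercial License not required.
Sec. 14-6. seating 114 ≤ 154 → High-Occupancy Registration not required.
Sec. 14-7. does not operate a retail storefront → Retail Sales Authorization not required.
Sec. 14-8. employees 70 ≤ 89 → Large Employer License not required.
Sec. 14-9. is a registered nonprofit (not: is a worker-owned cooperative) → Regulatory Registration not required.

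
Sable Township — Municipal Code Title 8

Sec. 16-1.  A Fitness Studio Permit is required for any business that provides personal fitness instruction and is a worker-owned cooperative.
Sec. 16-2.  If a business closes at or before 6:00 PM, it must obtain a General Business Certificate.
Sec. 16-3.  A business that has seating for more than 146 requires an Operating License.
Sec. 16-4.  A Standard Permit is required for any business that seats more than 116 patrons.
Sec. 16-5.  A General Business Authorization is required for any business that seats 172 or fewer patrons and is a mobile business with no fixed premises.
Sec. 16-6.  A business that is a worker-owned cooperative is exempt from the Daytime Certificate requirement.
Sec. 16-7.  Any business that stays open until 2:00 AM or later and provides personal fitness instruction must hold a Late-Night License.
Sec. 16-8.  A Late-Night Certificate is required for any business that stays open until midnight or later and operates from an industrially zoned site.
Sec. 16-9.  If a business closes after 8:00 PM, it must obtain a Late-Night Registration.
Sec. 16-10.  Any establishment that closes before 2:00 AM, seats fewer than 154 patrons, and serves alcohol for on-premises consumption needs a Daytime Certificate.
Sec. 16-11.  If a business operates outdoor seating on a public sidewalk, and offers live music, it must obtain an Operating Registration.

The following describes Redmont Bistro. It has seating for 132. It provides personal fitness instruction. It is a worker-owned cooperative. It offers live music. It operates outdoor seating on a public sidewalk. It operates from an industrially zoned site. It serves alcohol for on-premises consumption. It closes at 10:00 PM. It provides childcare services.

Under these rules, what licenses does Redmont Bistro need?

Sec. 16-1. provides personal fitness instruction; is a worker-owned cooperative → Fitness Studio Permit required.
Sec. 16-2. closes 10:00 PM, after 6:00 PM → General Business Certificate not required.
Sec. 16-3. seating 132 ≤ 146 → Operating License not required.
Sec. 16-4. seating 132 > 116 → Standard Permit required.
Sec. 16-5. seating 132 ≤ 172; operates from an industrially zoned site (not: is a mobile business with no fixed premises) → General Business Authorization not required.
Sec. 16-6. is a worker-owned cooperative → exempt from Daytime Certificate.
Sec. 16-7. closes 10:00 PM, at/before 2:00 AM; provides personal fitness instruction → Late-Night License not required.
Sec. 16-8. closes 10:00 PM, at/before midnight; operates from an industrially zoned site → Late-Night Certificate not required.
Sec. 16-9. closes 10:00 PM, after 8:00 PM → Late-Night Registration required.
Sec. 16-10. closes 10:00 PM, at/before 2:00 AM; seating 132 < 154; serves alcohol for on-premises consumption → Daytime Certificate required.
Sec. 16-11. operates outdoor seating on a public sidewalk; offers live music → Operating Registration required.

Fitness Studio Permit, Late-Night Registration, Operating Registration, Standard Permit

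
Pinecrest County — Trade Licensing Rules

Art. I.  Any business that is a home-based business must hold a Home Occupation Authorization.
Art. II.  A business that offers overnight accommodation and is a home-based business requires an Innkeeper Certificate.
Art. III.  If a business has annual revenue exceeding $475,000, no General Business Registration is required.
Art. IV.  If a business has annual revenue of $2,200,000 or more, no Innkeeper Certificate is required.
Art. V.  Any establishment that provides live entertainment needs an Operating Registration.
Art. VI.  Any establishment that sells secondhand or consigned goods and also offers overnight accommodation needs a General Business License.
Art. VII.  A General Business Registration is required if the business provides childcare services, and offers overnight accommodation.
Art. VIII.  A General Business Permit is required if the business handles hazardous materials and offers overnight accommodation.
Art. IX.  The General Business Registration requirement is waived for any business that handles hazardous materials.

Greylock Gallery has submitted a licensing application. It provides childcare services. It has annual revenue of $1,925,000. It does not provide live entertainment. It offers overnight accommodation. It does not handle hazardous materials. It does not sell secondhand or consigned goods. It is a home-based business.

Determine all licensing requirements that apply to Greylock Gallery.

Home Occupation Authorization, Innkeeper Certificate

Art. I. is a home-based business → Home Occupation Authorization required.
Art. II. offers overnight accommodation; is a home-based business → Innkeeper Certificate required.
Art. III. revenue $1,925,000 > $475,000 → exempt from General Business Registration.
Art. IV. revenue $1,925,000 < $2,200,000 → Innkeeper Certificate exemption does not apply.
Art. V. does not provide live entertainment → Operating Registration not required.
Art. VI. does not sell secondhand or consigned goods; offers overnight accommodation → General Business License not required.
Art. VII. provides childcare services; offers overnight accommodation → General Business Registration required.
Art. VIII. does not handle hazardous materials; offers overnight accommodation → General Business Permit not required.
Art. IX. does not handle hazardous materials → General Business Registration exemption does not apply.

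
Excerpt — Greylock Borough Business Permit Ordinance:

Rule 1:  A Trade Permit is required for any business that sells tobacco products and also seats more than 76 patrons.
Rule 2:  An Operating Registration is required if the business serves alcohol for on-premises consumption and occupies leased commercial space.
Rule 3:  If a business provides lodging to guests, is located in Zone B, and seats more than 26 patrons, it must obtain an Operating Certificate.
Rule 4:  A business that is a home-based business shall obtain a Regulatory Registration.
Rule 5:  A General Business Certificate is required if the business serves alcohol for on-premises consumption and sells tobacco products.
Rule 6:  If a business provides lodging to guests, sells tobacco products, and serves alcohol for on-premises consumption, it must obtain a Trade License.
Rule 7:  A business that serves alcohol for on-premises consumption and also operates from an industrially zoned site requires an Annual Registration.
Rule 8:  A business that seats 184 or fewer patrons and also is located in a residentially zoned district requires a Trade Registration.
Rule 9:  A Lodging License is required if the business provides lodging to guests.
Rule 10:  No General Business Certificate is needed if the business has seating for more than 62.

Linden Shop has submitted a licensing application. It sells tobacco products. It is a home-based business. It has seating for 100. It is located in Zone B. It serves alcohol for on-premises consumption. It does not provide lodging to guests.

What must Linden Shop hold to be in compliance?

Regulatory Registration, Trade Permit

Rule 1: sells tobacco products; seating 100 > 76 → Trade Permit required.
Rule 2: serves alcohol for on-premises consumption; is a home-based business (not: occupies leased commercial space) → Operating Registration not required.
Rule 3: does not provide lodging to guests; is located in Zone B; seating 100 > 26 → Operating Certificate not required.
Rule 4: is a home-based business → Regulatory Registration required.
Rule 5: serves alcohol for on-premises consumption; sells tobacco products → General Business Certificate required.
Rule 6: does not provide lodging to guests; sells tobacco products; serves alcohol for on-premises consumption → Trade License not required.
Rule 7: serves alcohol for on-premises consumption; is a home-based business (not: operates from an industrially zoned site) → Annual Registration not required.
Rule 8: seating 100 ≤ 184; is located in Zone B (not: is located in a residentially zoned district) → Trade Registration not required.
Rule 9: does not provide lodging to guests → Lodging License not required.
Rule 10: seating 100 > 62 → exempt from General Business Certificate.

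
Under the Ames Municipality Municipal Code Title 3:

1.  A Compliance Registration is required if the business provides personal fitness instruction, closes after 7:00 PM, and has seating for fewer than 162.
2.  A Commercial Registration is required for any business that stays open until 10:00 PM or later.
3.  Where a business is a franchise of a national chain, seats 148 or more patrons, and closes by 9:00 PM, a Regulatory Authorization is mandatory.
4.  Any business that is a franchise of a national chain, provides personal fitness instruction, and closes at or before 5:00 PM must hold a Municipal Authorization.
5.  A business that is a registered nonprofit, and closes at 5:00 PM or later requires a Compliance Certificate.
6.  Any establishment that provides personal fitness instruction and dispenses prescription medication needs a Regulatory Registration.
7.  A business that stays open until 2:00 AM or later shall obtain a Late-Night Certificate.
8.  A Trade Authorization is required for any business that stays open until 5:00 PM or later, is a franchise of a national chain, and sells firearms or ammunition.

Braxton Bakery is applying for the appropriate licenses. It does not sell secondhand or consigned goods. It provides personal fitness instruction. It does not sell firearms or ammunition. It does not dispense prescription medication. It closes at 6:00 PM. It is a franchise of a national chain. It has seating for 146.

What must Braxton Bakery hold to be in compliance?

1. provides personal fitness instruction; closes 6:00 PM, at/before 7:00 PM; seating 146 < 162 → Compliance Registration not required.
2. closes 6:00 PM, at/before 10:00 PM → Commercial Registration not required.
3. is a franchise of a national chain; seating 146 < 148; closes 6:00 PM, at/before 9:00 PM → Regulatory Authorization not required.
4. is a franchise of a national chain; provides personal fitness instruction; closes 6:00 PM, after 5:00 PM → Municipal Authorization not required.
5. is a franchise of a national chain (not: is a registered nonprofit); closes 6:00 PM, after 5:00 PM → Compliance Certificate not required.
6. provides personal fitness instruction; does not dispense prescription medication → Regulatory Registration not required.
7. closes 6:00 PM, at/before 2:00 AM → Late-Night Certificate not required.
8. closes 6:00 PM, after 5:00 PM; is a franchise of a national chain; does not sell firearms or ammunition → Trade Authorization not required.

None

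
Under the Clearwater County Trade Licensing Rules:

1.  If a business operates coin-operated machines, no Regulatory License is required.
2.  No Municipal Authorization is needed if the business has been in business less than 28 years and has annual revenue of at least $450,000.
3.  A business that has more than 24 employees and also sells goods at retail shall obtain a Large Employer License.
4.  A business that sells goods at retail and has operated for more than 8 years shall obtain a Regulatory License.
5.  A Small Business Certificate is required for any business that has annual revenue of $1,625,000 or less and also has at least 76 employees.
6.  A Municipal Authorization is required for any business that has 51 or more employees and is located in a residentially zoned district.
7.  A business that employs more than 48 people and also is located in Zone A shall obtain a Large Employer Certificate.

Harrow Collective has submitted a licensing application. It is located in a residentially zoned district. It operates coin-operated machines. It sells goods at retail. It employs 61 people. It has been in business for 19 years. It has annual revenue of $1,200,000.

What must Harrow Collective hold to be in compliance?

1. operates coin-operated machines → exempt from Regulatory License.
2. years in business 19 < 28; revenue $1,200,000 ≥ $450,000 → exempt from Municipal Authorization.
3. employees 61 > 24; sells goods at retail → Large Employer License required.
4. sells goods at retail; years in business 19 > 8 → Regulatory License required.
5. revenue $1,200,000 ≤ $1,625,000; employees 61 < 76 → Small Business Certificate not required.
6. employees 61 ≥ 51; is located in a residentially zoned district → Municipal Authorization required.
7. employees 61 > 48; is located in a residentially zoned district (not: is located in Zone A) → Large Employer Certificate not required.

Large Employer License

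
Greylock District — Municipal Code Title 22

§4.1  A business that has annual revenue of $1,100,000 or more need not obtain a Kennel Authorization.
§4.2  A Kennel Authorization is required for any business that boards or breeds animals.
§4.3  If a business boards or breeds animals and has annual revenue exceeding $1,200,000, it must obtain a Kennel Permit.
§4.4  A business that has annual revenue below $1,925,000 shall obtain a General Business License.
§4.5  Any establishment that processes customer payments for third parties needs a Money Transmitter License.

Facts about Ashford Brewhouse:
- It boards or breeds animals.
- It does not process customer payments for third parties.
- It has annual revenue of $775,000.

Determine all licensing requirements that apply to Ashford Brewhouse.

General Business License, Kennel Authorization

§4.1 revenue $775,000 < $1,100,000 → Kennel Authorization exemption does not apply.
§4.2 boards or breeds animals → Kennel Authorization required.
§4.3 boards or breeds animals; revenue $775,000 ≤ $1,200,000 → Kennel Permit not required.
§4.4 revenue $775,000 < $1,925,000 → General Business License required.
§4.5 does not process customer payments for third parties → Money Transmitter License not required.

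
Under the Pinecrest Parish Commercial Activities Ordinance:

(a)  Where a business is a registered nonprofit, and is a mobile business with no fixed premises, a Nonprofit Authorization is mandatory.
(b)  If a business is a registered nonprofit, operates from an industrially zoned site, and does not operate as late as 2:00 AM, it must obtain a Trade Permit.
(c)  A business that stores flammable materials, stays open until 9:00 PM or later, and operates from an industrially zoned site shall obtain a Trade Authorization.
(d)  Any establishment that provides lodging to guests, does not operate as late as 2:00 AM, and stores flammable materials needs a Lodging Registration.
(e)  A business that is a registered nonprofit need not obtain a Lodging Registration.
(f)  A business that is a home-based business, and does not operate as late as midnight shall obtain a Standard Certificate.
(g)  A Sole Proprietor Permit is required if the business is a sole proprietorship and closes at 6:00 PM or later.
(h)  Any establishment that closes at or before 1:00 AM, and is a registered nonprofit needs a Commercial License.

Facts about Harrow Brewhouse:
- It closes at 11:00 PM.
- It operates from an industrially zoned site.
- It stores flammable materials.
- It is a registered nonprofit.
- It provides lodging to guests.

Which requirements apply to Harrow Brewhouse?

Commercial License, Trade Authorization, Trade Permit

(a) is a registered nonprofit; operates from an industrially zoned site (not: is a mobile business with no fixed premises) → Nonprofit Authorization not required.
(b) is a registered nonprofit; operates from an industrially zoned site; closes 11:00 PM, at/before 2:00 AM → Trade Permit required.
(c) stores flammable materials; closes 11:00 PM, after 9:00 PM; operates from an industrially zoned site → Trade Authorization required.
(d) provides lodging to guests; closes 11:00 PM, at/before 2:00 AM; stores flammable materials → Lodging Registration required.
(e) is a registered nonprofit → exempt from Lodging Registration.
(f) operates from an industrially zoned site (not: is a home-based business); closes 11:00 PM, at/before midnight → Standard Certificate not required.
(g) is a registered nonprofit (not: is a sole proprietorship); closes 11:00 PM, after 6:00 PM → Sole Proprietor Permit not required.
(h) closes 11:00 PM, at/before 1:00 AM; is a registered nonprofit → Commercial License required.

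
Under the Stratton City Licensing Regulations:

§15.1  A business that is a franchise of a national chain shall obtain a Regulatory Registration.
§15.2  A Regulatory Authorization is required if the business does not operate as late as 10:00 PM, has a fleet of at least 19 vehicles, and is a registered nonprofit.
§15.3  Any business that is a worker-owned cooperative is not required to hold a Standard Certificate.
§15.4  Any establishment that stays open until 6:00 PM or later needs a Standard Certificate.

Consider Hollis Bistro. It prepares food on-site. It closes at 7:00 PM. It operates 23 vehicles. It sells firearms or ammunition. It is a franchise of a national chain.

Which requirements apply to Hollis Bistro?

Regulatory Registration, Standard Certificate

§15.1 is a franchise of a national chain → Regulatory Registration required.
§15.2 closes 7:00 PM, at/before 10:00 PM; vehicles 23 ≥ 19; is a franchise of a national chain (not: is a registered nonprofit) → Regulatory Authorization not required.
§15.3 is a franchise of a national chain (not: is a worker-owned cooperative) → Standard Certificate exemption does not apply.
§15.4 closes 7:00 PM, after 6:00 PM → Standard Certificate required.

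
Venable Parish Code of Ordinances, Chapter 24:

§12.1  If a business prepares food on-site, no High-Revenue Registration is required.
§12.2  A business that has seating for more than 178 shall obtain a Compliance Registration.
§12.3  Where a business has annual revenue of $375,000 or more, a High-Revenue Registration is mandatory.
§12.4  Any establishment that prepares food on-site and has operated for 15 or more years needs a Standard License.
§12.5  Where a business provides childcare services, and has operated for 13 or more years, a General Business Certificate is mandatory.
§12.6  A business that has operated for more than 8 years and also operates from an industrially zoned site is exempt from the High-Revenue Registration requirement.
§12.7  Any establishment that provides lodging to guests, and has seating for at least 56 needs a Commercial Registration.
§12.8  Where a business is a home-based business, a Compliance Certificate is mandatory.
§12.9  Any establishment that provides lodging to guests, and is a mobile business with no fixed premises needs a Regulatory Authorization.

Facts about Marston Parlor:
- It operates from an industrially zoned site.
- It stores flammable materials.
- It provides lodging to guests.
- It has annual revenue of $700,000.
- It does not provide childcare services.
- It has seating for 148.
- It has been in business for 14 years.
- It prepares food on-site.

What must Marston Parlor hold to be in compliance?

§12.1 prepares food on-site → exempt from High-Revenue Registration.
§12.2 seating 148 ≤ 178 → Compliance Registration not required.
§12.3 revenue $700,000 ≥ $375,000 → High-Revenue Registration required.
§12.4 prepares food on-site; years in business 14 < 15 → Standard License not required.
§12.5 does not provide childcare services; years in business 14 ≥ 13 → General Business Certificate not required.
§12.6 years in business 14 > 8; operates from an industrially zoned site → exempt from High-Revenue Registration.
§12.7 provides lodging to guests; seating 148 ≥ 56 → Commercial Registration required.
§12.8 operates from an industrially zoned site (not: is a home-based business) → Compliance Certificate not required.
§12.9 provides lodging to guests; operates from an industrially zoned site (not: is a mobile business with no fixed premises) → Regulatory Authorization not required.

Commercial Registration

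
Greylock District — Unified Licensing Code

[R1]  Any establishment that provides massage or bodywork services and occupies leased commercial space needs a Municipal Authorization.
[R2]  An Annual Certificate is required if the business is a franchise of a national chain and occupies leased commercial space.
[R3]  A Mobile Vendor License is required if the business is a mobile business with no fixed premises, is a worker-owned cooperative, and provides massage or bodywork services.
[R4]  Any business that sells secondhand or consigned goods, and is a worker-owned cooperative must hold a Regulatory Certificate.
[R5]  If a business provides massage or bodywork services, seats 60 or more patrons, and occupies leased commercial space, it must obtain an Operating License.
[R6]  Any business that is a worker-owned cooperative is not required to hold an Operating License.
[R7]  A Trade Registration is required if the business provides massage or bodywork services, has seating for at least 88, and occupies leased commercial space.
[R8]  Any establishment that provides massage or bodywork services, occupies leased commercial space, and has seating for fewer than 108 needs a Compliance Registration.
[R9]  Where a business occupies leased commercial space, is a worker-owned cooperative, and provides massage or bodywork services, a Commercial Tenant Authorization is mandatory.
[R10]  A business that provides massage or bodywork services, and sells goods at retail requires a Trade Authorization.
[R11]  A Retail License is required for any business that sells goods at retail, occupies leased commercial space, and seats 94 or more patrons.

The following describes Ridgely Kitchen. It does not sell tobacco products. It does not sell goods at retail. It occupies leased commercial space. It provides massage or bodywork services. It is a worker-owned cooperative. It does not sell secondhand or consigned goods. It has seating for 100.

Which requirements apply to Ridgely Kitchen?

[R1] provides massage or bodywork services; occupies leased commercial space → Municipal Authorization required.
[R2] is a worker-owned cooperative (not: is a franchise of a national chain); occupies leased commercial space → Annual Certificate not required.
[R3] occupies leased commercial space (not: is a mobile business with no fixed premises); is a worker-owned cooperative; provides massage or bodywork services → Mobile Vendor License not required.
[R4] does not sell secondhand or consigned goods; is a worker-owned cooperative → Regulatory Certificate not required.
[R5] provides massage or bodywork services; seating 100 ≥ 60; occupies leased commercial space → Operating License required.
[R6] is a worker-owned cooperative → exempt from Operating License.
[R7] provides massage or bodywork services; seating 100 ≥ 88; occupies leased commercial space → Trade Registration required.
[R8] provides massage or bodywork services; occupies leased commercial space; seating 100 < 108 → Compliance Registration required.
[R9] occupies leased commercial space; is a worker-owned cooperative; provides massage or bodywork services → Commercial Tenant Authorization required.
[R10] provides massage or bodywork services; does not sell goods at retail → Trade Authorization not required.
[R11] does not sell goods at retail; occupies leased commercial space; seating 100 ≥ 94 → Retail License not required.

Commercial Tenant Authorization, Compliance Registration, Municipal Authorization, Trade Registration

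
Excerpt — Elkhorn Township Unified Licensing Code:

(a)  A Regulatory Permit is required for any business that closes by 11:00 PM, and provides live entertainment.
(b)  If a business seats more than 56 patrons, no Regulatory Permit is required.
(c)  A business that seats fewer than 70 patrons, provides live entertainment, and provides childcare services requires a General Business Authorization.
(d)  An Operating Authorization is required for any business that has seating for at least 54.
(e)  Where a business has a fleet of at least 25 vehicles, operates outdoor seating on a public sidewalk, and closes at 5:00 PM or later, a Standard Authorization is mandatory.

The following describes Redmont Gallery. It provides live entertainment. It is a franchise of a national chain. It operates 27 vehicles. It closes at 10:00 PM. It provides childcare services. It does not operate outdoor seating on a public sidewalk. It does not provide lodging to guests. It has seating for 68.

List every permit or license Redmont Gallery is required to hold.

(a) closes 10:00 PM, at/before 11:00 PM; provides live entertainment → Regulatory Permit required.
(b) seating 68 > 56 → exempt from Regulatory Permit.
(c) seating 68 < 70; provides live entertainment; provides childcare services → General Business Authorization required.
(d) seating 68 ≥ 54 → Operating Authorization required.
(e) vehicles 27 ≥ 25; does not operate outdoor seating on a public sidewalk; closes 10:00 PM, after 5:00 PM → Standard Authorization not required.

General Business Authorization, Operating Authorization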